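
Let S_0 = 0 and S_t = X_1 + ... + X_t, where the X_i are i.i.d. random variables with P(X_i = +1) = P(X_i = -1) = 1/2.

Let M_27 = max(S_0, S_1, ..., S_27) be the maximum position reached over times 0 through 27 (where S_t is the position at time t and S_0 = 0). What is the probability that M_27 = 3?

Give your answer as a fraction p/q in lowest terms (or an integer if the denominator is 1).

Answer: 4345965/33554432

Derivation:
Let M_27 = max(S_0,...,S_27). Use the reflection principle: for j ≥ 1, #{paths with M_27 ≥ j} = #{S_27 ≥ j} + #{S_27 ≥ j+1}.
By reflection, #{M_27 ≥ 3} = #{S_27 ≥ 3} + #{S_27 ≥ 4} = 47050564 + 29666704 = 76717268.
#{M_27 ≥ 4} = #{S_27 ≥ 4} + #{S_27 ≥ 5} = 29666704 + 29666704 = 59333408.
#{M_27 = 3} = 76717268 - 59333408 = 17383860.
P(M_27 = 3) = 17383860/134217728 = 4345965/33554432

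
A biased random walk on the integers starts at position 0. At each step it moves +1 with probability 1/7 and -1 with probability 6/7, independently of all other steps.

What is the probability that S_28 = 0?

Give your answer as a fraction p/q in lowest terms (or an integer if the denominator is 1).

To be at 0 after 28 steps: need exactly 14 steps of +1 and 14 of -1.
Number of such sequences: C(28,14) = 40116600
Each has probability (1/7)^14 · (6/7)^14 = 78364164096/459986536544739960976801
P = 40116600 · 78364164096/459986536544739960976801 = 3143703825373593600/459986536544739960976801

Answer: 3143703825373593600/459986536544739960976801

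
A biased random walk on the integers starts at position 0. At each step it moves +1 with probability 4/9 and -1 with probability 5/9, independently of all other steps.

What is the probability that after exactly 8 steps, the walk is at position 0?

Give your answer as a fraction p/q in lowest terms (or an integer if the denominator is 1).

Answer: 11200000/43046721

Derivation:
To be at 0 after 8 steps: need exactly 4 steps of +1 and 4 of -1.
Number of such sequences: C(8,4) = 70
Each has probability (4/9)^4 · (5/9)^4 = 160000/43046721
P = 70 · 160000/43046721 = 11200000/43046721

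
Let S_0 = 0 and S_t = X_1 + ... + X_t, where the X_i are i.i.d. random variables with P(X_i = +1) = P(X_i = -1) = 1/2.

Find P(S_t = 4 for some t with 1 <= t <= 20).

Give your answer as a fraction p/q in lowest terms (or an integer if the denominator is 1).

Count via complement. Let g(t,s) = #length-t paths at position s with S_1..S_t all ≠ 4.
g(t,s) = g(t-1,s-1) + g(t-1,s+1) for s ≠ 4; g(t,4) = 0.
t=0: g(0,0)=1
t=1: g(1,-1)=1 g(1,1)=1
t=2: g(2,-2)=1 g(2,0)=2 g(2,2)=1
t=3: g(3,-3)=1 g(3,-1)=3 g(3,1)=3 g(3,3)=1
t=4: g(4,-4)=1 g(4,-2)=4 g(4,0)=6 g(4,2)=4
t=5: g(5,-5)=1 g(5,-3)=5 g(5,-1)=10 g(5,1)=10 g(5,3)=4
t=6: g(6,-6)=1 g(6,-4)=6 g(6,-2)=15 g(6,0)=20 g(6,2)=14
t=7: g(7,-7)=1 g(7,-5)=7 g(7,-3)=21 g(7,-1)=35 g(7,1)=34 g(7,3)=14
t=8: g(8,-8)=1 g(8,-6)=8 g(8,-4)=28 g(8,-2)=56 g(8,0)=69 g(8,2)=48
t=9: g(9,-9)=1 g(9,-7)=9 g(9,-5)=36 g(9,-3)=84 g(9,-1)=125 g(9,1)=117 g(9,3)=48
t=10: g(10,-10)=1 g(10,-8)=10 g(10,-6)=45 g(10,-4)=120 g(10,-2)=209 g(10,0)=242 g(10,2)=165
t=11: g(11,-11)=1 g(11,-9)=11 g(11,-7)=55 g(11,-5)=165 g(11,-3)=329 g(11,-1)=451 g(11,1)=407 g(11,3)=165
t=12: g(12,-12)=1 g(12,-10)=12 g(12,-8)=66 g(12,-6)=220 g(12,-4)=494 g(12,-2)=780 g(12,0)=858 g(12,2)=572
t=13: g(13,-13)=1 g(13,-11)=13 g(13,-9)=78 g(13,-7)=286 g(13,-5)=714 g(13,-3)=1274 g(13,-1)=1638 g(13,1)=1430 g(13,3)=572
t=14: g(14,-14)=1 g(14,-12)=14 g(14,-10)=91 g(14,-8)=364 g(14,-6)=1000 g(14,-4)=1988 g(14,-2)=2912 g(14,0)=3068 g(14,2)=2002
t=15: g(15,-15)=1 g(15,-13)=15 g(15,-11)=105 g(15,-9)=455 g(15,-7)=1364 g(15,-5)=2988 g(15,-3)=4900 g(15,-1)=5980 g(15,1)=5070 g(15,3)=2002
t=16: g(16,-16)=1 g(16,-14)=16 g(16,-12)=120 g(16,-10)=560 g(16,-8)=1819 g(16,-6)=4352 g(16,-4)=7888 g(16,-2)=10880 g(16,0)=11050 g(16,2)=7072
t=17: g(17,-17)=1 g(17,-15)=17 g(17,-13)=136 g(17,-11)=680 g(17,-9)=2379 g(17,-7)=6171 g(17,-5)=12240 g(17,-3)=18768 g(17,-1)=21930 g(17,1)=18122 g(17,3)=7072
t=18: g(18,-18)=1 g(18,-16)=18 g(18,-14)=153 g(18,-12)=816 g(18,-10)=3059 g(18,-8)=8550 g(18,-6)=18411 g(18,-4)=31008 g(18,-2)=40698 g(18,0)=40052 g(18,2)=25194
t=19: g(19,-19)=1 g(19,-17)=19 g(19,-15)=171 g(19,-13)=969 g(19,-11)=3875 g(19,-9)=11609 g(19,-7)=26961 g(19,-5)=49419 g(19,-3)=71706 g(19,-1)=80750 g(19,1)=65246 g(19,3)=25194
t=20: g(20,-20)=1 g(20,-18)=20 g(20,-16)=190 g(20,-14)=1140 g(20,-12)=4844 g(20,-10)=15484 g(20,-8)=38570 g(20,-6)=76380 g(20,-4)=121125 g(20,-2)=152456 g(20,0)=145996 g(20,2)=90440
Paths never hitting 4: Σ_s g(20,s) = 646646
Paths hitting 4: 2^20 - 646646 = 401930
P = 401930/1048576 = 200965/524288

Answer: 200965/524288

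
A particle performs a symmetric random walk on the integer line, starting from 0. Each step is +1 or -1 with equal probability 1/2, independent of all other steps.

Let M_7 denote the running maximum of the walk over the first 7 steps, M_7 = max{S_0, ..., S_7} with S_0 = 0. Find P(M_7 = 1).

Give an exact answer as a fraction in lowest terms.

Let M_7 = max(S_0,...,S_7). Use the reflection principle: for j ≥ 1, #{paths with M_7 ≥ j} = #{S_7 ≥ j} + #{S_7 ≥ j+1}.
By reflection, #{M_7 ≥ 1} = #{S_7 ≥ 1} + #{S_7 ≥ 2} = 64 + 29 = 93.
#{M_7 ≥ 2} = #{S_7 ≥ 2} + #{S_7 ≥ 3} = 29 + 29 = 58.
#{M_7 = 1} = 93 - 58 = 35.
P(M_7 = 1) = 35/128 = 35/128

Answer: 35/128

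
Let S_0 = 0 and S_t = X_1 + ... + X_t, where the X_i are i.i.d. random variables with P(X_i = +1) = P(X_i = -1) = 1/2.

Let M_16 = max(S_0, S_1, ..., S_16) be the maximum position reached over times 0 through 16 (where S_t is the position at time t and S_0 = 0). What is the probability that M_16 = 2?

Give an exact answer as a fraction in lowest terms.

Answer: 715/4096

Derivation:
Let M_16 = max(S_0,...,S_16). Use the reflection principle: for j ≥ 1, #{paths with M_16 ≥ j} = #{S_16 ≥ j} + #{S_16 ≥ j+1}.
By reflection, #{M_16 ≥ 2} = #{S_16 ≥ 2} + #{S_16 ≥ 3} = 26333 + 14893 = 41226.
#{M_16 ≥ 3} = #{S_16 ≥ 3} + #{S_16 ≥ 4} = 14893 + 14893 = 29786.
#{M_16 = 2} = 41226 - 29786 = 11440.
P(M_16 = 2) = 11440/65536 = 715/4096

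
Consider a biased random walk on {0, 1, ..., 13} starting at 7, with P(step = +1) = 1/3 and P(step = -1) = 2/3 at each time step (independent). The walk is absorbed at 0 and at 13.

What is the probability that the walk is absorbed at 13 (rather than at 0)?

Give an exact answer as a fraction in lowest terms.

Biased walk: p = 1/3, q = 2/3, r = q/p = 2
Gambler's ruin: P(hit 13 before 0 | start at 7) = (1 - r^a)/(1 - r^N)
r^7 = 128; r^13 = 8192
P = (1 - 128) / (1 - 8192) = -127 / -8191 = 127/8191

Answer: 127/8191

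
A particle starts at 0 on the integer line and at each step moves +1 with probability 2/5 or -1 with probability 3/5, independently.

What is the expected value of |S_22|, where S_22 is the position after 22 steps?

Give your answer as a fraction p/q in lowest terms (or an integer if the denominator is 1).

Answer: 12462254607272206/2384185791015625

Derivation:
S_22 takes values m ≡ 0 (mod 2) with |m| ≤ 22; P(S_22=m) = C(22,(22+m)/2) · (2/5)^((22+m)/2) · (3/5)^((22-m)/2).
Distribution: P(S=-22)=31381059609/2384185791015625, P(S=-20)=460255540932/2384185791015625, P(S=-18)=3221788786524/2384185791015625, P(S=-16)=2863812254688/476837158203125, P(S=-14)=9068738806512/476837158203125, P(S=-12)=108824865678144/2384185791015625, P(S=-10)=205558079614272/2384185791015625, P(S=-8)=313231359412224/2384185791015625, P(S=-6)=78307839853056/476837158203125, P(S=-4)=81208130217984/476837158203125, P(S=-2)=351901897611264/2384185791015625, P(S=0)=255928652808192/2384185791015625, P(S=2)=156400843382784/2384185791015625, P(S=4)=16041112141824/476837158203125, P(S=6)=6874762346496/476837158203125, P(S=8)=12221799727104/2384185791015625, P(S=10)=3564691587072/2384185791015625, P(S=12)=838750961664/2384185791015625, P(S=14)=31064850432/476837158203125, P(S=16)=4359979008/476837158203125, P(S=18)=2179989504/2384185791015625, P(S=20)=138412032/2384185791015625, P(S=22)=4194304/2384185791015625
E[|S_22|] = Σ_m |m|·P(S_22=m) = 12462254607272206/2384185791015625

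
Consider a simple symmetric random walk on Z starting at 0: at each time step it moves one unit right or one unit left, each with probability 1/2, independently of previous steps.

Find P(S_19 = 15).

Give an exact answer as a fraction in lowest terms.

Answer: 171/524288

Derivation:
To reach position 15 after 19 steps: need 17 steps of +1 and 2 of -1.
Favorable paths: C(19,17) = 171
Total paths: 2^19 = 524288
P = 171/524288 = 171/524288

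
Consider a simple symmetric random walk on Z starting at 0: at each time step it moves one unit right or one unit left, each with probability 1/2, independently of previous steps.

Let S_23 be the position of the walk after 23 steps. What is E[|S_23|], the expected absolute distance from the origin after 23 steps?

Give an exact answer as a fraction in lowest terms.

S_23 takes values m ≡ 1 (mod 2) with |m| ≤ 23; P(S_23=m) = C(23,(23+m)/2)/2^23.
Total paths: 2^23 = 8388608
Distribution: P(S=-23)=1/8388608, P(S=-21)=23/8388608, P(S=-19)=253/8388608, P(S=-17)=1771/8388608, P(S=-15)=8855/8388608, P(S=-13)=33649/8388608, P(S=-11)=100947/8388608, P(S=-9)=245157/8388608, P(S=-7)=490314/8388608, P(S=-5)=817190/8388608, P(S=-3)=1144066/8388608, P(S=-1)=1352078/8388608, P(S=1)=1352078/8388608, P(S=3)=1144066/8388608, P(S=5)=817190/8388608, P(S=7)=490314/8388608, P(S=9)=245157/8388608, P(S=11)=100947/8388608, P(S=13)=33649/8388608, P(S=15)=8855/8388608, P(S=17)=1771/8388608, P(S=19)=253/8388608, P(S=21)=23/8388608, P(S=23)=1/8388608
E[|S_23|] = Σ_m |m|·P(S_23=m) = 32449872/8388608 = 2028117/524288

Answer: 2028117/524288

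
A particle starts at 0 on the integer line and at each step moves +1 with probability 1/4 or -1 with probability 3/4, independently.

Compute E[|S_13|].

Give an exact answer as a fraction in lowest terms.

Answer: 27580423/4194304

Derivation:
S_13 takes values m ≡ 1 (mod 2) with |m| ≤ 13; P(S_13=m) = C(13,(13+m)/2) · (1/4)^((13+m)/2) · (3/4)^((13-m)/2).
Distribution: P(S=-13)=1594323/67108864, P(S=-11)=6908733/67108864, P(S=-9)=6908733/33554432, P(S=-7)=8444007/33554432, P(S=-5)=14073345/67108864, P(S=-3)=8444007/67108864, P(S=-1)=938223/16777216, P(S=1)=312741/16777216, P(S=3)=312741/67108864, P(S=5)=57915/67108864, P(S=7)=3861/33554432, P(S=9)=351/33554432, P(S=11)=39/67108864, P(S=13)=1/67108864
E[|S_13|] = Σ_m |m|·P(S_13=m) = 27580423/4194304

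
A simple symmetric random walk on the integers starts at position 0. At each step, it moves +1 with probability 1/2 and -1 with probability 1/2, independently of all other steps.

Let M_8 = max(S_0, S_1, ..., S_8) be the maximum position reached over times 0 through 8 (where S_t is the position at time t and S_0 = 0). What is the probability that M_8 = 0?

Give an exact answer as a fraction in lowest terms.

Answer: 35/128

Derivation:
Let M_8 = max(S_0,...,S_8). Use the reflection principle: for j ≥ 1, #{paths with M_8 ≥ j} = #{S_8 ≥ j} + #{S_8 ≥ j+1}.
P(M_8 ≥ 0) = 1 since S_0 = 0, so #{M_8 ≥ 0} = 256.
#{M_8 ≥ 1} = #{S_8 ≥ 1} + #{S_8 ≥ 2} = 93 + 93 = 186.
#{M_8 = 0} = 256 - 186 = 70.
P(M_8 = 0) = 70/256 = 35/128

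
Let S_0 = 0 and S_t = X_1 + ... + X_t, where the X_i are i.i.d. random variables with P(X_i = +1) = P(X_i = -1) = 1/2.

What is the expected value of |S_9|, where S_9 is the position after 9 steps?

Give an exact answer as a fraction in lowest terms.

Answer: 315/128

Derivation:
S_9 takes values m ≡ 1 (mod 2) with |m| ≤ 9; P(S_9=m) = C(9,(9+m)/2)/2^9.
Total paths: 2^9 = 512
Distribution: P(S=-9)=1/512, P(S=-7)=9/512, P(S=-5)=36/512, P(S=-3)=84/512, P(S=-1)=126/512, P(S=1)=126/512, P(S=3)=84/512, P(S=5)=36/512, P(S=7)=9/512, P(S=9)=1/512
E[|S_9|] = Σ_m |m|·P(S_9=m) = 1260/512 = 315/128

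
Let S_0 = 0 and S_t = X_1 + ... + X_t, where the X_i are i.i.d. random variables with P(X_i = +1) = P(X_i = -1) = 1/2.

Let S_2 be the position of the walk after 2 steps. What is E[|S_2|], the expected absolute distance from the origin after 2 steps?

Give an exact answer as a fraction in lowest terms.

S_2 takes values m ≡ 0 (mod 2) with |m| ≤ 2; P(S_2=m) = C(2,(2+m)/2)/2^2.
Total paths: 2^2 = 4
Distribution: P(S=-2)=1/4, P(S=0)=2/4, P(S=2)=1/4
E[|S_2|] = Σ_m |m|·P(S_2=m) = 4/4 = 1

Answer: 1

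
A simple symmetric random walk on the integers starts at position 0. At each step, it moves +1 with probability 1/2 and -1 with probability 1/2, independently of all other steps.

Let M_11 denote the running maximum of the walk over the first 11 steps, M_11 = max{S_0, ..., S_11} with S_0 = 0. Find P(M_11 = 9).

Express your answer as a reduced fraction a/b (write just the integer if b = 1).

Answer: 11/2048

Derivation:
Let M_11 = max(S_0,...,S_11). Use the reflection principle: for j ≥ 1, #{paths with M_11 ≥ j} = #{S_11 ≥ j} + #{S_11 ≥ j+1}.
By reflection, #{M_11 ≥ 9} = #{S_11 ≥ 9} + #{S_11 ≥ 10} = 12 + 1 = 13.
#{M_11 ≥ 10} = #{S_11 ≥ 10} + #{S_11 ≥ 11} = 1 + 1 = 2.
#{M_11 = 9} = 13 - 2 = 11.
P(M_11 = 9) = 11/2048 = 11/2048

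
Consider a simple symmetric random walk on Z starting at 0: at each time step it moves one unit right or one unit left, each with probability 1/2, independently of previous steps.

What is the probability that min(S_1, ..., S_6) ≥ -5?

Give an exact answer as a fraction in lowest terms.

Let f(t,s) = #length-t paths at position s with S_1..S_t all ≥ -5.
f(t,s) = f(t-1,s-1) + f(t-1,s+1) for s ≥ -5; f(t,s) = 0 for s < -5.
t=0: f(0,0)=1
t=1: f(1,-1)=1 f(1,1)=1
t=2: f(2,-2)=1 f(2,0)=2 f(2,2)=1
t=3: f(3,-3)=1 f(3,-1)=3 f(3,1)=3 f(3,3)=1
t=4: f(4,-4)=1 f(4,-2)=4 f(4,0)=6 f(4,2)=4 f(4,4)=1
t=5: f(5,-5)=1 f(5,-3)=5 f(5,-1)=10 f(5,1)=10 f(5,3)=5 f(5,5)=1
t=6: f(6,-4)=6 f(6,-2)=15 f(6,0)=20 f(6,2)=15 f(6,4)=6 f(6,6)=1
Σ_s f(6,s) = 63
P = 63/64 = 63/64

Answer: 63/64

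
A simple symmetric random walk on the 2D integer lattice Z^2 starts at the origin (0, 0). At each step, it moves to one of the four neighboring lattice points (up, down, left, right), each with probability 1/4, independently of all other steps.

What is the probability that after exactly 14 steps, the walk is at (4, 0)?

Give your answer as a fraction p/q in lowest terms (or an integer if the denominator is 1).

Let h be the number of horizontal steps (so 14-h are vertical). To end at (4,0) need (h+4)/2 right-steps and ((14-h)+0)/2 up-steps.
Sum over h with 4 ≤ h ≤ 14, h ≡ 0 (mod 2), 14-h ≡ 0 (mod 2):
h=4: C(14,4)·C(4,4)·C(10,5) = 1001·1·252 = 252252
h=6: C(14,6)·C(6,5)·C(8,4) = 3003·6·70 = 1261260
h=8: C(14,8)·C(8,6)·C(6,3) = 3003·28·20 = 1681680
h=10: C(14,10)·C(10,7)·C(4,2) = 1001·120·6 = 720720
h=12: C(14,12)·C(12,8)·C(2,1) = 91·495·2 = 90090
h=14: C(14,14)·C(14,9)·C(0,0) = 1·2002·1 = 2002
Total favorable: 4008004
Total paths: 4^14 = 268435456
P = 4008004/268435456 = 1002001/67108864

Answer: 1002001/67108864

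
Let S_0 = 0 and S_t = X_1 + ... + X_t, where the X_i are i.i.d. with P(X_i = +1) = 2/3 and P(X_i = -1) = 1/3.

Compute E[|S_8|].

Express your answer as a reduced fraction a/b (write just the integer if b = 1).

S_8 takes values m ≡ 0 (mod 2) with |m| ≤ 8; P(S_8=m) = C(8,(8+m)/2) · (2/3)^((8+m)/2) · (1/3)^((8-m)/2).
Distribution: P(S=-8)=1/6561, P(S=-6)=16/6561, P(S=-4)=112/6561, P(S=-2)=448/6561, P(S=0)=1120/6561, P(S=2)=1792/6561, P(S=4)=1792/6561, P(S=6)=1024/6561, P(S=8)=256/6561
E[|S_8|] = Σ_m |m|·P(S_8=m) = 20392/6561

Answer: 20392/6561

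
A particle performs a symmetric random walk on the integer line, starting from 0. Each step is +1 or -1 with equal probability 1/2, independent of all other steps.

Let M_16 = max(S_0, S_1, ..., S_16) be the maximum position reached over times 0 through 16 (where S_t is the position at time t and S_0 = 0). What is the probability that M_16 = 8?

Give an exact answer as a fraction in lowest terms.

Let M_16 = max(S_0,...,S_16). Use the reflection principle: for j ≥ 1, #{paths with M_16 ≥ j} = #{S_16 ≥ j} + #{S_16 ≥ j+1}.
By reflection, #{M_16 ≥ 8} = #{S_16 ≥ 8} + #{S_16 ≥ 9} = 2517 + 697 = 3214.
#{M_16 ≥ 9} = #{S_16 ≥ 9} + #{S_16 ≥ 10} = 697 + 697 = 1394.
#{M_16 = 8} = 3214 - 1394 = 1820.
P(M_16 = 8) = 1820/65536 = 455/16384

Answer: 455/16384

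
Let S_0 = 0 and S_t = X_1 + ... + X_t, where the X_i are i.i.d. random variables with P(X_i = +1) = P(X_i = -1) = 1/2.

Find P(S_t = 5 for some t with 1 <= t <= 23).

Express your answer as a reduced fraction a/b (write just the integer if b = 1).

Count via complement. Let g(t,s) = #length-t paths at position s with S_1..S_t all ≠ 5.
g(t,s) = g(t-1,s-1) + g(t-1,s+1) for s ≠ 5; g(t,5) = 0.
t=0: g(0,0)=1
t=1: g(1,-1)=1 g(1,1)=1
t=2: g(2,-2)=1 g(2,0)=2 g(2,2)=1
t=3: g(3,-3)=1 g(3,-1)=3 g(3,1)=3 g(3,3)=1
t=4: g(4,-4)=1 g(4,-2)=4 g(4,0)=6 g(4,2)=4 g(4,4)=1
t=5: g(5,-5)=1 g(5,-3)=5 g(5,-1)=10 g(5,1)=10 g(5,3)=5
t=6: g(6,-6)=1 g(6,-4)=6 g(6,-2)=15 g(6,0)=20 g(6,2)=15 g(6,4)=5
t=7: g(7,-7)=1 g(7,-5)=7 g(7,-3)=21 g(7,-1)=35 g(7,1)=35 g(7,3)=20
t=8: g(8,-8)=1 g(8,-6)=8 g(8,-4)=28 g(8,-2)=56 g(8,0)=70 g(8,2)=55 g(8,4)=20
t=9: g(9,-9)=1 g(9,-7)=9 g(9,-5)=36 g(9,-3)=84 g(9,-1)=126 g(9,1)=125 g(9,3)=75
t=10: g(10,-10)=1 g(10,-8)=10 g(10,-6)=45 g(10,-4)=120 g(10,-2)=210 g(10,0)=251 g(10,2)=200 g(10,4)=75
t=11: g(11,-11)=1 g(11,-9)=11 g(11,-7)=55 g(11,-5)=165 g(11,-3)=330 g(11,-1)=461 g(11,1)=451 g(11,3)=275
t=12: g(12,-12)=1 g(12,-10)=12 g(12,-8)=66 g(12,-6)=220 g(12,-4)=495 g(12,-2)=791 g(12,0)=912 g(12,2)=726 g(12,4)=275
t=13: g(13,-13)=1 g(13,-11)=13 g(13,-9)=78 g(13,-7)=286 g(13,-5)=715 g(13,-3)=1286 g(13,-1)=1703 g(13,1)=1638 g(13,3)=1001
t=14: g(14,-14)=1 g(14,-12)=14 g(14,-10)=91 g(14,-8)=364 g(14,-6)=1001 g(14,-4)=2001 g(14,-2)=2989 g(14,0)=3341 g(14,2)=2639 g(14,4)=1001
t=15: g(15,-15)=1 g(15,-13)=15 g(15,-11)=105 g(15,-9)=455 g(15,-7)=1365 g(15,-5)=3002 g(15,-3)=4990 g(15,-1)=6330 g(15,1)=5980 g(15,3)=3640
t=16: g(16,-16)=1 g(16,-14)=16 g(16,-12)=120 g(16,-10)=560 g(16,-8)=1820 g(16,-6)=4367 g(16,-4)=7992 g(16,-2)=11320 g(16,0)=12310 g(16,2)=9620 g(16,4)=3640
t=17: g(17,-17)=1 g(17,-15)=17 g(17,-13)=136 g(17,-11)=680 g(17,-9)=2380 g(17,-7)=6187 g(17,-5)=12359 g(17,-3)=19312 g(17,-1)=23630 g(17,1)=21930 g(17,3)=13260
t=18: g(18,-18)=1 g(18,-16)=18 g(18,-14)=153 g(18,-12)=816 g(18,-10)=3060 g(18,-8)=8567 g(18,-6)=18546 g(18,-4)=31671 g(18,-2)=42942 g(18,0)=45560 g(18,2)=35190 g(18,4)=13260
t=19: g(19,-19)=1 g(19,-17)=19 g(19,-15)=171 g(19,-13)=969 g(19,-11)=3876 g(19,-9)=11627 g(19,-7)=27113 g(19,-5)=50217 g(19,-3)=74613 g(19,-1)=88502 g(19,1)=80750 g(19,3)=48450
t=20: g(20,-20)=1 g(20,-18)=20 g(20,-16)=190 g(20,-14)=1140 g(20,-12)=4845 g(20,-10)=15503 g(20,-8)=38740 g(20,-6)=77330 g(20,-4)=124830 g(20,-2)=163115 g(20,0)=169252 g(20,2)=129200 g(20,4)=48450
t=21: g(21,-21)=1 g(21,-19)=21 g(21,-17)=210 g(21,-15)=1330 g(21,-13)=5985 g(21,-11)=20348 g(21,-9)=54243 g(21,-7)=116070 g(21,-5)=202160 g(21,-3)=287945 g(21,-1)=332367 g(21,1)=298452 g(21,3)=177650
t=22: g(22,-22)=1 g(22,-20)=22 g(22,-18)=231 g(22,-16)=1540 g(22,-14)=7315 g(22,-12)=26333 g(22,-10)=74591 g(22,-8)=170313 g(22,-6)=318230 g(22,-4)=490105 g(22,-2)=620312 g(22,0)=630819 g(22,2)=476102 g(22,4)=177650
t=23: g(23,-23)=1 g(23,-21)=23 g(23,-19)=253 g(23,-17)=1771 g(23,-15)=8855 g(23,-13)=33648 g(23,-11)=100924 g(23,-9)=244904 g(23,-7)=488543 g(23,-5)=808335 g(23,-3)=1110417 g(23,-1)=1251131 g(23,1)=1106921 g(23,3)=653752
Paths never hitting 5: Σ_s g(23,s) = 5809478
Paths hitting 5: 2^23 - 5809478 = 2579130
P = 2579130/8388608 = 1289565/4194304

Answer: 1289565/4194304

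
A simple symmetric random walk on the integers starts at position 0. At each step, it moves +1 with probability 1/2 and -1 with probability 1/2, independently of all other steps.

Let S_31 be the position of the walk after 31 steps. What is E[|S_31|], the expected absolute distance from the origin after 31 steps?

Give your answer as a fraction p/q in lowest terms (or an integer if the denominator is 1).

Answer: 300540195/67108864

Derivation:
S_31 takes values m ≡ 1 (mod 2) with |m| ≤ 31; P(S_31=m) = C(31,(31+m)/2)/2^31.
Total paths: 2^31 = 2147483648
Distribution: P(S=-31)=1/2147483648, P(S=-29)=31/2147483648, P(S=-27)=465/2147483648, P(S=-25)=4495/2147483648, P(S=-23)=31465/2147483648, P(S=-21)=169911/2147483648, P(S=-19)=736281/2147483648, P(S=-17)=2629575/2147483648, P(S=-15)=7888725/2147483648, P(S=-13)=20160075/2147483648, P(S=-11)=44352165/2147483648, P(S=-9)=84672315/2147483648, P(S=-7)=141120525/2147483648, P(S=-5)=206253075/2147483648, P(S=-3)=265182525/2147483648, P(S=-1)=300540195/2147483648, P(S=1)=300540195/2147483648, P(S=3)=265182525/2147483648, P(S=5)=206253075/2147483648, P(S=7)=141120525/2147483648, P(S=9)=84672315/2147483648, P(S=11)=44352165/2147483648, P(S=13)=20160075/2147483648, P(S=15)=7888725/2147483648, P(S=17)=2629575/2147483648, P(S=19)=736281/2147483648, P(S=21)=169911/2147483648, P(S=23)=31465/2147483648, P(S=25)=4495/2147483648, P(S=27)=465/2147483648, P(S=29)=31/2147483648, P(S=31)=1/2147483648
E[|S_31|] = Σ_m |m|·P(S_31=m) = 9617286240/2147483648 = 300540195/67108864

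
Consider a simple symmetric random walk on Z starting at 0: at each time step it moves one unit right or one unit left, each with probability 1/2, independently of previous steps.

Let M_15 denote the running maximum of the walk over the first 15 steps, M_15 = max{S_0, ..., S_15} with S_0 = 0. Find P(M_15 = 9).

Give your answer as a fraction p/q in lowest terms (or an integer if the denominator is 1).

Answer: 455/32768

Derivation:
Let M_15 = max(S_0,...,S_15). Use the reflection principle: for j ≥ 1, #{paths with M_15 ≥ j} = #{S_15 ≥ j} + #{S_15 ≥ j+1}.
By reflection, #{M_15 ≥ 9} = #{S_15 ≥ 9} + #{S_15 ≥ 10} = 576 + 121 = 697.
#{M_15 ≥ 10} = #{S_15 ≥ 10} + #{S_15 ≥ 11} = 121 + 121 = 242.
#{M_15 = 9} = 697 - 242 = 455.
P(M_15 = 9) = 455/32768 = 455/32768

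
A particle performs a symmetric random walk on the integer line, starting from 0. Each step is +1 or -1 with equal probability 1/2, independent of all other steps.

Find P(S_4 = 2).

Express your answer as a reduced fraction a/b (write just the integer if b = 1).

To reach position 2 after 4 steps: need 3 steps of +1 and 1 of -1.
Favorable paths: C(4,3) = 4
Total paths: 2^4 = 16
P = 4/16 = 1/4

Answer: 1/4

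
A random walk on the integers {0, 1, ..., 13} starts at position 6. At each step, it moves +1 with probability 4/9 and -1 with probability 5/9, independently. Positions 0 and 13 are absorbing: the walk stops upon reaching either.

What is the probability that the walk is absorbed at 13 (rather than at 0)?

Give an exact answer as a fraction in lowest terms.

Answer: 188891136/1153594261

Derivation:
Biased walk: p = 4/9, q = 5/9, r = q/p = 5/4
Gambler's ruin: P(hit 13 before 0 | start at 6) = (1 - r^a)/(1 - r^N)
r^6 = 15625/4096; r^13 = 1220703125/67108864
P = (1 - 15625/4096) / (1 - 1220703125/67108864) = -11529/4096 / -1153594261/67108864 = 188891136/1153594261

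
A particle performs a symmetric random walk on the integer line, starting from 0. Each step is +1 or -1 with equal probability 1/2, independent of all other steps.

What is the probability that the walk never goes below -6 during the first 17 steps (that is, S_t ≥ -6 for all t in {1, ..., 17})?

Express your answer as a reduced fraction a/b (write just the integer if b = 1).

Let f(t,s) = #length-t paths at position s with S_1..S_t all ≥ -6.
f(t,s) = f(t-1,s-1) + f(t-1,s+1) for s ≥ -6; f(t,s) = 0 for s < -6.
t=0: f(0,0)=1
t=1: f(1,-1)=1 f(1,1)=1
t=2: f(2,-2)=1 f(2,0)=2 f(2,2)=1
t=3: f(3,-3)=1 f(3,-1)=3 f(3,1)=3 f(3,3)=1
t=4: f(4,-4)=1 f(4,-2)=4 f(4,0)=6 f(4,2)=4 f(4,4)=1
t=5: f(5,-5)=1 f(5,-3)=5 f(5,-1)=10 f(5,1)=10 f(5,3)=5 f(5,5)=1
t=6: f(6,-6)=1 f(6,-4)=6 f(6,-2)=15 f(6,0)=20 f(6,2)=15 f(6,4)=6 f(6,6)=1
t=7: f(7,-5)=7 f(7,-3)=21 f(7,-1)=35 f(7,1)=35 f(7,3)=21 f(7,5)=7 f(7,7)=1
t=8: f(8,-6)=7 f(8,-4)=28 f(8,-2)=56 f(8,0)=70 f(8,2)=56 f(8,4)=28 f(8,6)=8 f(8,8)=1
t=9: f(9,-5)=35 f(9,-3)=84 f(9,-1)=126 f(9,1)=126 f(9,3)=84 f(9,5)=36 f(9,7)=9 f(9,9)=1
t=10: f(10,-6)=35 f(10,-4)=119 f(10,-2)=210 f(10,0)=252 f(10,2)=210 f(10,4)=120 f(10,6)=45 f(10,8)=10 f(10,10)=1
t=11: f(11,-5)=154 f(11,-3)=329 f(11,-1)=462 f(11,1)=462 f(11,3)=330 f(11,5)=165 f(11,7)=55 f(11,9)=11 f(11,11)=1
t=12: f(12,-6)=154 f(12,-4)=483 f(12,-2)=791 f(12,0)=924 f(12,2)=792 f(12,4)=495 f(12,6)=220 f(12,8)=66 f(12,10)=12 f(12,12)=1
t=13: f(13,-5)=637 f(13,-3)=1274 f(13,-1)=1715 f(13,1)=1716 f(13,3)=1287 f(13,5)=715 f(13,7)=286 f(13,9)=78 f(13,11)=13 f(13,13)=1
t=14: f(14,-6)=637 f(14,-4)=1911 f(14,-2)=2989 f(14,0)=3431 f(14,2)=3003 f(14,4)=2002 f(14,6)=1001 f(14,8)=364 f(14,10)=91 f(14,12)=14 f(14,14)=1
t=15: f(15,-5)=2548 f(15,-3)=4900 f(15,-1)=6420 f(15,1)=6434 f(15,3)=5005 f(15,5)=3003 f(15,7)=1365 f(15,9)=455 f(15,11)=105 f(15,13)=15 f(15,15)=1
t=16: f(16,-6)=2548 f(16,-4)=7448 f(16,-2)=11320 f(16,0)=12854 f(16,2)=11439 f(16,4)=8008 f(16,6)=4368 f(16,8)=1820 f(16,10)=560 f(16,12)=120 f(16,14)=16 f(16,16)=1
t=17: f(17,-5)=9996 f(17,-3)=18768 f(17,-1)=24174 f(17,1)=24293 f(17,3)=19447 f(17,5)=12376 f(17,7)=6188 f(17,9)=2380 f(17,11)=680 f(17,13)=136 f(17,15)=17 f(17,17)=1
Σ_s f(17,s) = 118456
P = 118456/131072 = 14807/16384

Answer: 14807/16384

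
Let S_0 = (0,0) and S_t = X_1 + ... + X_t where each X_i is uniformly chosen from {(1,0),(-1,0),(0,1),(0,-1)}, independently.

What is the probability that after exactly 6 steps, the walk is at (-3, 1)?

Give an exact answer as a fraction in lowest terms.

Answer: 45/2048

Derivation:
Let h be the number of horizontal steps (so 6-h are vertical). To end at (-3,1) need (h-3)/2 right-steps and ((6-h)+1)/2 up-steps.
Sum over h with 3 ≤ h ≤ 5, h ≡ 1 (mod 2), 6-h ≡ 1 (mod 2):
h=3: C(6,3)·C(3,0)·C(3,2) = 20·1·3 = 60
h=5: C(6,5)·C(5,1)·C(1,1) = 6·5·1 = 30
Total favorable: 90
Total paths: 4^6 = 4096
P = 90/4096 = 45/2048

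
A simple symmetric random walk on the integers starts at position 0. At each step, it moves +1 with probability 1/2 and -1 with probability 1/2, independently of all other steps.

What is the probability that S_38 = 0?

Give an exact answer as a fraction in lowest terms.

Answer: 4418157975/34359738368

Derivation:
To return to 0 after 38 steps: need exactly 19 steps of +1 and 19 of -1.
Favorable paths: C(38,19) = 35345263800
Total paths: 2^38 = 274877906944
P = 35345263800/274877906944 = 4418157975/34359738368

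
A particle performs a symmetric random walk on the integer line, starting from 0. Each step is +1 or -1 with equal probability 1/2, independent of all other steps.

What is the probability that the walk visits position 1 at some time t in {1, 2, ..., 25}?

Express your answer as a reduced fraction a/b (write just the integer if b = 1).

Answer: 7088533/8388608

Derivation:
Count via complement. Let g(t,s) = #length-t paths at position s with S_1..S_t all ≠ 1.
g(t,s) = g(t-1,s-1) + g(t-1,s+1) for s ≠ 1; g(t,1) = 0.
t=0: g(0,0)=1
t=1: g(1,-1)=1
t=2: g(2,-2)=1 g(2,0)=1
t=3: g(3,-3)=1 g(3,-1)=2
t=4: g(4,-4)=1 g(4,-2)=3 g(4,0)=2
t=5: g(5,-5)=1 g(5,-3)=4 g(5,-1)=5
t=6: g(6,-6)=1 g(6,-4)=5 g(6,-2)=9 g(6,0)=5
t=7: g(7,-7)=1 g(7,-5)=6 g(7,-3)=14 g(7,-1)=14
t=8: g(8,-8)=1 g(8,-6)=7 g(8,-4)=20 g(8,-2)=28 g(8,0)=14
t=9: g(9,-9)=1 g(9,-7)=8 g(9,-5)=27 g(9,-3)=48 g(9,-1)=42
t=10: g(10,-10)=1 g(10,-8)=9 g(10,-6)=35 g(10,-4)=75 g(10,-2)=90 g(10,0)=42
t=11: g(11,-11)=1 g(11,-9)=10 g(11,-7)=44 g(11,-5)=110 g(11,-3)=165 g(11,-1)=132
t=12: g(12,-12)=1 g(12,-10)=11 g(12,-8)=54 g(12,-6)=154 g(12,-4)=275 g(12,-2)=297 g(12,0)=132
t=13: g(13,-13)=1 g(13,-11)=12 g(13,-9)=65 g(13,-7)=208 g(13,-5)=429 g(13,-3)=572 g(13,-1)=429
t=14: g(14,-14)=1 g(14,-12)=13 g(14,-10)=77 g(14,-8)=273 g(14,-6)=637 g(14,-4)=1001 g(14,-2)=1001 g(14,0)=429
t=15: g(15,-15)=1 g(15,-13)=14 g(15,-11)=90 g(15,-9)=350 g(15,-7)=910 g(15,-5)=1638 g(15,-3)=2002 g(15,-1)=1430
t=16: g(16,-16)=1 g(16,-14)=15 g(16,-12)=104 g(16,-10)=440 g(16,-8)=1260 g(16,-6)=2548 g(16,-4)=3640 g(16,-2)=3432 g(16,0)=1430
t=17: g(17,-17)=1 g(17,-15)=16 g(17,-13)=119 g(17,-11)=544 g(17,-9)=1700 g(17,-7)=3808 g(17,-5)=6188 g(17,-3)=7072 g(17,-1)=4862
t=18: g(18,-18)=1 g(18,-16)=17 g(18,-14)=135 g(18,-12)=663 g(18,-10)=2244 g(18,-8)=5508 g(18,-6)=9996 g(18,-4)=13260 g(18,-2)=11934 g(18,0)=4862
t=19: g(19,-19)=1 g(19,-17)=18 g(19,-15)=152 g(19,-13)=798 g(19,-11)=2907 g(19,-9)=7752 g(19,-7)=15504 g(19,-5)=23256 g(19,-3)=25194 g(19,-1)=16796
t=20: g(20,-20)=1 g(20,-18)=19 g(20,-16)=170 g(20,-14)=950 g(20,-12)=3705 g(20,-10)=10659 g(20,-8)=23256 g(20,-6)=38760 g(20,-4)=48450 g(20,-2)=41990 g(20,0)=16796
t=21: g(21,-21)=1 g(21,-19)=20 g(21,-17)=189 g(21,-15)=1120 g(21,-13)=4655 g(21,-11)=14364 g(21,-9)=33915 g(21,-7)=62016 g(21,-5)=87210 g(21,-3)=90440 g(21,-1)=58786
t=22: g(22,-22)=1 g(22,-20)=21 g(22,-18)=209 g(22,-16)=1309 g(22,-14)=5775 g(22,-12)=19019 g(22,-10)=48279 g(22,-8)=95931 g(22,-6)=149226 g(22,-4)=177650 g(22,-2)=149226 g(22,0)=58786
t=23: g(23,-23)=1 g(23,-21)=22 g(23,-19)=230 g(23,-17)=1518 g(23,-15)=7084 g(23,-13)=24794 g(23,-11)=67298 g(23,-9)=144210 g(23,-7)=245157 g(23,-5)=326876 g(23,-3)=326876 g(23,-1)=208012
t=24: g(24,-24)=1 g(24,-22)=23 g(24,-20)=252 g(24,-18)=1748 g(24,-16)=8602 g(24,-14)=31878 g(24,-12)=92092 g(24,-10)=211508 g(24,-8)=389367 g(24,-6)=572033 g(24,-4)=653752 g(24,-2)=534888 g(24,0)=208012
t=25: g(25,-25)=1 g(25,-23)=24 g(25,-21)=275 g(25,-19)=2000 g(25,-17)=10350 g(25,-15)=40480 g(25,-13)=123970 g(25,-11)=303600 g(25,-9)=600875 g(25,-7)=961400 g(25,-5)=1225785 g(25,-3)=1188640 g(25,-1)=742900
Paths never hitting 1: Σ_s g(25,s) = 5200300
Paths hitting 1: 2^25 - 5200300 = 28354132
P = 28354132/33554432 = 7088533/8388608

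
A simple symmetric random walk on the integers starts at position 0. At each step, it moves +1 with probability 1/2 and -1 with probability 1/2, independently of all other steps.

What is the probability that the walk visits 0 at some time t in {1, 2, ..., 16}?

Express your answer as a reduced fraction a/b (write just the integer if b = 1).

Answer: 26333/32768

Derivation:
Count via complement. Let g(t,s) = #length-t paths at position s with S_1..S_t all ≠ 0.
g(t,s) = g(t-1,s-1) + g(t-1,s+1) for s ≠ 0; g(t,0) = 0.
t=0: g(0,0)=1
t=1: g(1,-1)=1 g(1,1)=1
t=2: g(2,-2)=1 g(2,2)=1
t=3: g(3,-3)=1 g(3,-1)=1 g(3,1)=1 g(3,3)=1
t=4: g(4,-4)=1 g(4,-2)=2 g(4,2)=2 g(4,4)=1
t=5: g(5,-5)=1 g(5,-3)=3 g(5,-1)=2 g(5,1)=2 g(5,3)=3 g(5,5)=1
t=6: g(6,-6)=1 g(6,-4)=4 g(6,-2)=5 g(6,2)=5 g(6,4)=4 g(6,6)=1
t=7: g(7,-7)=1 g(7,-5)=5 g(7,-3)=9 g(7,-1)=5 g(7,1)=5 g(7,3)=9 g(7,5)=5 g(7,7)=1
t=8: g(8,-8)=1 g(8,-6)=6 g(8,-4)=14 g(8,-2)=14 g(8,2)=14 g(8,4)=14 g(8,6)=6 g(8,8)=1
t=9: g(9,-9)=1 g(9,-7)=7 g(9,-5)=20 g(9,-3)=28 g(9,-1)=14 g(9,1)=14 g(9,3)=28 g(9,5)=20 g(9,7)=7 g(9,9)=1
t=10: g(10,-10)=1 g(10,-8)=8 g(10,-6)=27 g(10,-4)=48 g(10,-2)=42 g(10,2)=42 g(10,4)=48 g(10,6)=27 g(10,8)=8 g(10,10)=1
t=11: g(11,-11)=1 g(11,-9)=9 g(11,-7)=35 g(11,-5)=75 g(11,-3)=90 g(11,-1)=42 g(11,1)=42 g(11,3)=90 g(11,5)=75 g(11,7)=35 g(11,9)=9 g(11,11)=1
t=12: g(12,-12)=1 g(12,-10)=10 g(12,-8)=44 g(12,-6)=110 g(12,-4)=165 g(12,-2)=132 g(12,2)=132 g(12,4)=165 g(12,6)=110 g(12,8)=44 g(12,10)=10 g(12,12)=1
t=13: g(13,-13)=1 g(13,-11)=11 g(13,-9)=54 g(13,-7)=154 g(13,-5)=275 g(13,-3)=297 g(13,-1)=132 g(13,1)=132 g(13,3)=297 g(13,5)=275 g(13,7)=154 g(13,9)=54 g(13,11)=11 g(13,13)=1
t=14: g(14,-14)=1 g(14,-12)=12 g(14,-10)=65 g(14,-8)=208 g(14,-6)=429 g(14,-4)=572 g(14,-2)=429 g(14,2)=429 g(14,4)=572 g(14,6)=429 g(14,8)=208 g(14,10)=65 g(14,12)=12 g(14,14)=1
t=15: g(15,-15)=1 g(15,-13)=13 g(15,-11)=77 g(15,-9)=273 g(15,-7)=637 g(15,-5)=1001 g(15,-3)=1001 g(15,-1)=429 g(15,1)=429 g(15,3)=1001 g(15,5)=1001 g(15,7)=637 g(15,9)=273 g(15,11)=77 g(15,13)=13 g(15,15)=1
t=16: g(16,-16)=1 g(16,-14)=14 g(16,-12)=90 g(16,-10)=350 g(16,-8)=910 g(16,-6)=1638 g(16,-4)=2002 g(16,-2)=1430 g(16,2)=1430 g(16,4)=2002 g(16,6)=1638 g(16,8)=910 g(16,10)=350 g(16,12)=90 g(16,14)=14 g(16,16)=1
Paths never hitting 0: Σ_s g(16,s) = 12870
Paths hitting 0: 2^16 - 12870 = 52666
P = 52666/65536 = 26333/32768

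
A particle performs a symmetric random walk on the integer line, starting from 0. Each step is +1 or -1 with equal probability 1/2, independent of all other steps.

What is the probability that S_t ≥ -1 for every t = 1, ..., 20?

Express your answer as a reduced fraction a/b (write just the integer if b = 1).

Let f(t,s) = #length-t paths at position s with S_1..S_t all ≥ -1.
f(t,s) = f(t-1,s-1) + f(t-1,s+1) for s ≥ -1; f(t,s) = 0 for s < -1.
t=0: f(0,0)=1
t=1: f(1,-1)=1 f(1,1)=1
t=2: f(2,0)=2 f(2,2)=1
t=3: f(3,-1)=2 f(3,1)=3 f(3,3)=1
t=4: f(4,0)=5 f(4,2)=4 f(4,4)=1
t=5: f(5,-1)=5 f(5,1)=9 f(5,3)=5 f(5,5)=1
t=6: f(6,0)=14 f(6,2)=14 f(6,4)=6 f(6,6)=1
t=7: f(7,-1)=14 f(7,1)=28 f(7,3)=20 f(7,5)=7 f(7,7)=1
t=8: f(8,0)=42 f(8,2)=48 f(8,4)=27 f(8,6)=8 f(8,8)=1
t=9: f(9,-1)=42 f(9,1)=90 f(9,3)=75 f(9,5)=35 f(9,7)=9 f(9,9)=1
t=10: f(10,0)=132 f(10,2)=165 f(10,4)=110 f(10,6)=44 f(10,8)=10 f(10,10)=1
t=11: f(11,-1)=132 f(11,1)=297 f(11,3)=275 f(11,5)=154 f(11,7)=54 f(11,9)=11 f(11,11)=1
t=12: f(12,0)=429 f(12,2)=572 f(12,4)=429 f(12,6)=208 f(12,8)=65 f(12,10)=12 f(12,12)=1
t=13: f(13,-1)=429 f(13,1)=1001 f(13,3)=1001 f(13,5)=637 f(13,7)=273 f(13,9)=77 f(13,11)=13 f(13,13)=1
t=14: f(14,0)=1430 f(14,2)=2002 f(14,4)=1638 f(14,6)=910 f(14,8)=350 f(14,10)=90 f(14,12)=14 f(14,14)=1
t=15: f(15,-1)=1430 f(15,1)=3432 f(15,3)=3640 f(15,5)=2548 f(15,7)=1260 f(15,9)=440 f(15,11)=104 f(15,13)=15 f(15,15)=1
t=16: f(16,0)=4862 f(16,2)=7072 f(16,4)=6188 f(16,6)=3808 f(16,8)=1700 f(16,10)=544 f(16,12)=119 f(16,14)=16 f(16,16)=1
t=17: f(17,-1)=4862 f(17,1)=11934 f(17,3)=13260 f(17,5)=9996 f(17,7)=5508 f(17,9)=2244 f(17,11)=663 f(17,13)=135 f(17,15)=17 f(17,17)=1
t=18: f(18,0)=16796 f(18,2)=25194 f(18,4)=23256 f(18,6)=15504 f(18,8)=7752 f(18,10)=2907 f(18,12)=798 f(18,14)=152 f(18,16)=18 f(18,18)=1
t=19: f(19,-1)=16796 f(19,1)=41990 f(19,3)=48450 f(19,5)=38760 f(19,7)=23256 f(19,9)=10659 f(19,11)=3705 f(19,13)=950 f(19,15)=170 f(19,17)=19 f(19,19)=1
t=20: f(20,0)=58786 f(20,2)=90440 f(20,4)=87210 f(20,6)=62016 f(20,8)=33915 f(20,10)=14364 f(20,12)=4655 f(20,14)=1120 f(20,16)=189 f(20,18)=20 f(20,20)=1
Σ_s f(20,s) = 352716
P = 352716/1048576 = 88179/262144

Answer: 88179/262144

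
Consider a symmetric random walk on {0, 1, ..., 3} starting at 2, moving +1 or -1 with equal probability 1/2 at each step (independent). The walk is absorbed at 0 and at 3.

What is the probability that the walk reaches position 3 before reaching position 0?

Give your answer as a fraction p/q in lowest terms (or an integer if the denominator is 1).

Answer: 2/3

Derivation:
Symmetric walk (p = 1/2): the harmonic-function argument gives P(hit 3 before 0 | start at 2) = a/N.
P = 2/3 = 2/3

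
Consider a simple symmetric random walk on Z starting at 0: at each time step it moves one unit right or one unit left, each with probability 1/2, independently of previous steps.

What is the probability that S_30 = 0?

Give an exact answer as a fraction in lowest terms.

To return to 0 after 30 steps: need exactly 15 steps of +1 and 15 of -1.
Favorable paths: C(30,15) = 155117520
Total paths: 2^30 = 1073741824
P = 155117520/1073741824 = 9694845/67108864

Answer: 9694845/67108864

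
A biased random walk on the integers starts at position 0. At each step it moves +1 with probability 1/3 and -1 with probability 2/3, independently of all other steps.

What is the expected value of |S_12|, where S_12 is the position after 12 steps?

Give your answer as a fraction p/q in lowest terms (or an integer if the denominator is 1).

S_12 takes values m ≡ 0 (mod 2) with |m| ≤ 12; P(S_12=m) = C(12,(12+m)/2) · (1/3)^((12+m)/2) · (2/3)^((12-m)/2).
Distribution: P(S=-12)=4096/531441, P(S=-10)=8192/177147, P(S=-8)=22528/177147, P(S=-6)=112640/531441, P(S=-4)=14080/59049, P(S=-2)=11264/59049, P(S=0)=19712/177147, P(S=2)=2816/59049, P(S=4)=880/59049, P(S=6)=1760/531441, P(S=8)=88/177147, P(S=10)=8/177147, P(S=12)=1/531441
E[|S_12|] = Σ_m |m|·P(S_12=m) = 257372/59049

Answer: 257372/59049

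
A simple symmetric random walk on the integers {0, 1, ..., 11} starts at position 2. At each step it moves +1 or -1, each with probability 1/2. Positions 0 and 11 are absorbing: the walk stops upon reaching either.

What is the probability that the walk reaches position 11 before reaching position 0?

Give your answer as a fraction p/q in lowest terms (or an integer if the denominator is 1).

Symmetric walk (p = 1/2): the harmonic-function argument gives P(hit 11 before 0 | start at 2) = a/N.
P = 2/11 = 2/11

Answer: 2/11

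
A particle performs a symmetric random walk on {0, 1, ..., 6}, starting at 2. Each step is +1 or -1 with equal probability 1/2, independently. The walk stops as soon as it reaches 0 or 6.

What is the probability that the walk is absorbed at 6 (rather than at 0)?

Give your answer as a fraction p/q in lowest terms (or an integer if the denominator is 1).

Answer: 1/3

Derivation:
Symmetric walk (p = 1/2): the harmonic-function argument gives P(hit 6 before 0 | start at 2) = a/N.
P = 2/6 = 1/3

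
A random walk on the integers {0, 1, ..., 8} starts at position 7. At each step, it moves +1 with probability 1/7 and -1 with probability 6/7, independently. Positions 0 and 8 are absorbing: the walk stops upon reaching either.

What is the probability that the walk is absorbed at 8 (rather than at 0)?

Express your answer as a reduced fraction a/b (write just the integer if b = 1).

Answer: 55987/335923

Derivation:
Biased walk: p = 1/7, q = 6/7, r = q/p = 6
Gambler's ruin: P(hit 8 before 0 | start at 7) = (1 - r^a)/(1 - r^N)
r^7 = 279936; r^8 = 1679616
P = (1 - 279936) / (1 - 1679616) = -279935 / -1679615 = 55987/335923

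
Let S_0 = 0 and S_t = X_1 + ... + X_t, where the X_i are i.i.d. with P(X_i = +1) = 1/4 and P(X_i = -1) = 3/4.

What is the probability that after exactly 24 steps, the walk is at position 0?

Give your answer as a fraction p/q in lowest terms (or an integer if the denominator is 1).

Answer: 359274842199/70368744177664

Derivation:
To be at 0 after 24 steps: need exactly 12 steps of +1 and 12 of -1.
Number of such sequences: C(24,12) = 2704156
Each has probability (1/4)^12 · (3/4)^12 = 531441/281474976710656
P = 2704156 · 531441/281474976710656 = 359274842199/70368744177664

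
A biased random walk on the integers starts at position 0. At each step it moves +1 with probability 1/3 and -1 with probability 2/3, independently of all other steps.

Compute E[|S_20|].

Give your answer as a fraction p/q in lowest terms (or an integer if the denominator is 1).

Answer: 24018023140/3486784401

Derivation:
S_20 takes values m ≡ 0 (mod 2) with |m| ≤ 20; P(S_20=m) = C(20,(20+m)/2) · (1/3)^((20+m)/2) · (2/3)^((20-m)/2).
Distribution: P(S=-20)=1048576/3486784401, P(S=-18)=10485760/3486784401, P(S=-16)=49807360/3486784401, P(S=-14)=49807360/1162261467, P(S=-12)=105840640/1162261467, P(S=-10)=169345024/1162261467, P(S=-8)=211681280/1162261467, P(S=-6)=211681280/1162261467, P(S=-4)=171991040/1162261467, P(S=-2)=343982080/3486784401, P(S=0)=189190144/3486784401, P(S=2)=85995520/3486784401, P(S=4)=10749440/1162261467, P(S=6)=3307520/1162261467, P(S=8)=826880/1162261467, P(S=10)=165376/1162261467, P(S=12)=25840/1162261467, P(S=14)=3040/1162261467, P(S=16)=760/3486784401, P(S=18)=40/3486784401, P(S=20)=1/3486784401
E[|S_20|] = Σ_m |m|·P(S_20=m) = 24018023140/3486784401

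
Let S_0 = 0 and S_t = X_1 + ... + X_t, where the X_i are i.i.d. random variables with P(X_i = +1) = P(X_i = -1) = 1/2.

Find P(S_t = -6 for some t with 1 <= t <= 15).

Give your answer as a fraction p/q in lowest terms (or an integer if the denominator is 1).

Answer: 1941/16384

Derivation:
Count via complement. Let g(t,s) = #length-t paths at position s with S_1..S_t all ≠ -6.
g(t,s) = g(t-1,s-1) + g(t-1,s+1) for s ≠ -6; g(t,-6) = 0.
t=0: g(0,0)=1
t=1: g(1,-1)=1 g(1,1)=1
t=2: g(2,-2)=1 g(2,0)=2 g(2,2)=1
t=3: g(3,-3)=1 g(3,-1)=3 g(3,1)=3 g(3,3)=1
t=4: g(4,-4)=1 g(4,-2)=4 g(4,0)=6 g(4,2)=4 g(4,4)=1
t=5: g(5,-5)=1 g(5,-3)=5 g(5,-1)=10 g(5,1)=10 g(5,3)=5 g(5,5)=1
t=6: g(6,-4)=6 g(6,-2)=15 g(6,0)=20 g(6,2)=15 g(6,4)=6 g(6,6)=1
t=7: g(7,-5)=6 g(7,-3)=21 g(7,-1)=35 g(7,1)=35 g(7,3)=21 g(7,5)=7 g(7,7)=1
t=8: g(8,-4)=27 g(8,-2)=56 g(8,0)=70 g(8,2)=56 g(8,4)=28 g(8,6)=8 g(8,8)=1
t=9: g(9,-5)=27 g(9,-3)=83 g(9,-1)=126 g(9,1)=126 g(9,3)=84 g(9,5)=36 g(9,7)=9 g(9,9)=1
t=10: g(10,-4)=110 g(10,-2)=209 g(10,0)=252 g(10,2)=210 g(10,4)=120 g(10,6)=45 g(10,8)=10 g(10,10)=1
t=11: g(11,-5)=110 g(11,-3)=319 g(11,-1)=461 g(11,1)=462 g(11,3)=330 g(11,5)=165 g(11,7)=55 g(11,9)=11 g(11,11)=1
t=12: g(12,-4)=429 g(12,-2)=780 g(12,0)=923 g(12,2)=792 g(12,4)=495 g(12,6)=220 g(12,8)=66 g(12,10)=12 g(12,12)=1
t=13: g(13,-5)=429 g(13,-3)=1209 g(13,-1)=1703 g(13,1)=1715 g(13,3)=1287 g(13,5)=715 g(13,7)=286 g(13,9)=78 g(13,11)=13 g(13,13)=1
t=14: g(14,-4)=1638 g(14,-2)=2912 g(14,0)=3418 g(14,2)=3002 g(14,4)=2002 g(14,6)=1001 g(14,8)=364 g(14,10)=91 g(14,12)=14 g(14,14)=1
t=15: g(15,-5)=1638 g(15,-3)=4550 g(15,-1)=6330 g(15,1)=6420 g(15,3)=5004 g(15,5)=3003 g(15,7)=1365 g(15,9)=455 g(15,11)=105 g(15,13)=15 g(15,15)=1
Paths never hitting -6: Σ_s g(15,s) = 28886
Paths hitting -6: 2^15 - 28886 = 3882
P = 3882/32768 = 1941/16384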